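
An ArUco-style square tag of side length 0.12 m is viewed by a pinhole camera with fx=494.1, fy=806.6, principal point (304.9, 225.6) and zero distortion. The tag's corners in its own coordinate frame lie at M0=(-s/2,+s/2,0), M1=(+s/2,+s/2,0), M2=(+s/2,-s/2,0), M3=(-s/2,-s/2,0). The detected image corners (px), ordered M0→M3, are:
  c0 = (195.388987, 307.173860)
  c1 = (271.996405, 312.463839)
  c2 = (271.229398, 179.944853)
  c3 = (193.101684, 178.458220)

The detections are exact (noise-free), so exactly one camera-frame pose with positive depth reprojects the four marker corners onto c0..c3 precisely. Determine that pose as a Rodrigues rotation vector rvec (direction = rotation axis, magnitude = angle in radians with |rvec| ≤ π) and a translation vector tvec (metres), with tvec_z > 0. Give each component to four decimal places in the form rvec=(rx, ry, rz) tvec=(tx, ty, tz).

Intrinsics K: fx=494.1, fy=806.6, cx=304.9, cy=225.6
Marker side s = 0.12 m; corners in marker frame (Z=0):
  M0 = (-0.0600, +0.0600, 0)
  M1 = (+0.0600, +0.0600, 0)
  M2 = (+0.0600, -0.0600, 0)
  M3 = (-0.0600, -0.0600, 0)
Detected image corners:
  c0 = (195.388987, 307.173860) px
  c1 = (271.996405, 312.463839) px
  c2 = (271.229398, 179.944853) px
  c3 = (193.101684, 178.458220) px
Planar DLT: solve 8×8 A·h = b for H (H[2,2]=1):
  H  [+587.12600 +52.09868 +232.36349]
  H  [-32.00423 +1129.47413 +245.14586]
  H  [-0.24703 +0.16863 +1.00000]
B = K⁻¹H; ‖b₁‖=1.363594, ‖b₂‖=1.363594; λ = 2/(‖b₁‖+‖b₂‖) = 0.733356, sign → tz>0 ⇒ λ=+0.733356
r₁ = λ·B[:,0] = (+0.98322,+0.02157,-0.18116); r₂ = λ·B[:,1] = (+0.00101,+0.99232,+0.12366)
r₃ = r₁×r₂ = (+0.18244,-0.12177,+0.97565); SVD([r₁ r₂ r₃]) → R = UVᵀ:
  R  [+0.98322 +0.00101 +0.18244]
  R  [+0.02157 +0.99232 -0.12177]
  R  [-0.18116 +0.12366 +0.97565]
t = (-0.10766, +0.01777, +0.73336) m
tr R = 2.951189; θ = arccos((tr R − 1)/2) = 0.221385 rad = 12.684°
axis k = ((R−Rᵀ)₃₂, (R−Rᵀ)₁₃, (R−Rᵀ)₂₁) / (2 sinθ) = (+0.558879, +0.827927, +0.046806)
rvec = θ·k = (+0.123727, +0.183290, +0.010362)

rvec=(0.1237, 0.1833, 0.0104) tvec=(-0.1077, 0.0178, 0.7334)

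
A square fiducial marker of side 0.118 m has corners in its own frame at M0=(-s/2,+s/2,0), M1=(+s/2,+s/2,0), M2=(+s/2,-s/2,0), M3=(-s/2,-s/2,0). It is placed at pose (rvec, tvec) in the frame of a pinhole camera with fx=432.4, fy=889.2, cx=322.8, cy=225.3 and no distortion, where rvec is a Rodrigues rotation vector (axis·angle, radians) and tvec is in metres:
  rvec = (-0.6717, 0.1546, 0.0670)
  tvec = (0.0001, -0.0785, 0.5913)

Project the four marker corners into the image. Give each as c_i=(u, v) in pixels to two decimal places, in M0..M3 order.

c0=(273.27, 173.16) c1=(363.80, 173.60) c2=(368.21, 47.01) c3=(287.85, 50.47)

Intrinsics K: fx=432.4, fy=889.2, cx=322.8, cy=225.3
Marker side s = 0.118 m; corners in marker frame (Z=0):
  M0 = (-0.0590, +0.0590, 0)
  M1 = (+0.0590, +0.0590, 0)
  M2 = (+0.0590, -0.0590, 0)
  M3 = (-0.0590, -0.0590, 0)
rvec = (-0.6717, 0.1546, 0.0670), |rvec| = θ = 0.69251 rad = 39.678°
Rodrigues: sinθ=0.63847, 1−cosθ=0.23035; R = I + sinθ·[k]× + (1−cosθ)·[k]×²:
    [+0.98636 -0.11165 +0.12092]
    [+0.01189 +0.78113 +0.62426]
    [-0.16415 -0.61431 +0.77180]
t = (0.0001, -0.0785, 0.5913) m
M0: Pc = R·M0+t = (-0.06468, -0.03312, +0.56474); u = 432.4·(-0.06468)/0.56474 + 322.8 = 273.2748, v = 889.2·(-0.03312)/0.56474 + 225.3 = 173.1593
M1: Pc = R·M1+t = (+0.05171, -0.03171, +0.54537); u = 432.4·(+0.05171)/0.54537 + 322.8 = 363.7969, v = 889.2·(-0.03171)/0.54537 + 225.3 = 173.5952
M2: Pc = R·M2+t = (+0.06488, -0.12388, +0.61786); u = 432.4·(+0.06488)/0.61786 + 322.8 = 368.2074, v = 889.2·(-0.12388)/0.61786 + 225.3 = 47.0096
M3: Pc = R·M3+t = (-0.05151, -0.12529, +0.63723); u = 432.4·(-0.05151)/0.63723 + 322.8 = 287.8486, v = 889.2·(-0.12529)/0.63723 + 225.3 = 50.4711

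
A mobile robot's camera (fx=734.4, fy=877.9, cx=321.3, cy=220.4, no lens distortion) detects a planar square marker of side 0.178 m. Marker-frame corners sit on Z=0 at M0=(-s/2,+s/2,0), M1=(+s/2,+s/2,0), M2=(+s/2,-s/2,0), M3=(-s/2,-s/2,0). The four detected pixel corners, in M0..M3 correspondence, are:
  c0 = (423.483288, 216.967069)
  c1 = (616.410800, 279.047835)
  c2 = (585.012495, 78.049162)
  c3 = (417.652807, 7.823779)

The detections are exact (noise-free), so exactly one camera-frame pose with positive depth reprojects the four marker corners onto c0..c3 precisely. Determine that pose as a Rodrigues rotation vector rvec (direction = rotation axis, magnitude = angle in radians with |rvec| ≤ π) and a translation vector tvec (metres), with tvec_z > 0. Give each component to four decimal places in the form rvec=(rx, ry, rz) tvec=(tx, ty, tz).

Intrinsics K: fx=734.4, fy=877.9, cx=321.3, cy=220.4
Marker side s = 0.178 m; corners in marker frame (Z=0):
  M0 = (-0.0890, +0.0890, 0)
  M1 = (+0.0890, +0.0890, 0)
  M2 = (+0.0890, -0.0890, 0)
  M3 = (-0.0890, -0.0890, 0)
Detected image corners:
  c0 = (423.483288, 216.967069) px
  c1 = (616.410800, 279.047835) px
  c2 = (585.012495, 78.049162) px
  c3 = (417.652807, 7.823779) px
Planar DLT: solve 8×8 A·h = b for H (H[2,2]=1):
  H  [+1260.35736 -325.63193 +513.92021]
  H  [+445.66035 +1027.60939 +139.18975]
  H  [+0.49691 -0.84871 +1.00000]
B = K⁻¹H; ‖b₁‖=1.624763, ‖b₂‖=1.624763; λ = 2/(‖b₁‖+‖b₂‖) = 0.615474, sign → tz>0 ⇒ λ=+0.615474
r₁ = λ·B[:,0] = (+0.92246,+0.23566,+0.30583); r₂ = λ·B[:,1] = (-0.04437,+0.85157,-0.52236)
r₃ = r₁×r₂ = (-0.38354,+0.46828,+0.79600); SVD([r₁ r₂ r₃]) → R = UVᵀ:
  R  [+0.92246 -0.04437 -0.38354]
  R  [+0.23566 +0.85157 +0.46828]
  R  [+0.30583 -0.52236 +0.79600]
t = (+0.16143, -0.05693, +0.61547) m
tr R = 2.570026; θ = arccos((tr R − 1)/2) = 0.668079 rad = 38.278°
axis k = ((R−Rᵀ)₃₂, (R−Rᵀ)₁₃, (R−Rᵀ)₂₁) / (2 sinθ) = (-0.799576, -0.556411, +0.226021)
rvec = θ·k = (-0.534180, -0.371726, +0.151000)

rvec=(-0.5342, -0.3717, 0.1510) tvec=(0.1614, -0.0569, 0.6155)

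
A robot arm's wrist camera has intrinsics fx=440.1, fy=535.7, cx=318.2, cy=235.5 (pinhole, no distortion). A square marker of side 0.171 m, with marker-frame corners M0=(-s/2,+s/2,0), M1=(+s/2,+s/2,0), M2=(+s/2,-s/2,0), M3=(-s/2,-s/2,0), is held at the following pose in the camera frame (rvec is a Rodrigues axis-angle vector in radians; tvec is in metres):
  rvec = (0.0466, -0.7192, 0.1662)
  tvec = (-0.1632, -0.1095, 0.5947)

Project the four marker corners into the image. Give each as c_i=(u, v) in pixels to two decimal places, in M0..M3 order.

Intrinsics K: fx=440.1, fy=535.7, cx=318.2, cy=235.5
Marker side s = 0.171 m; corners in marker frame (Z=0):
  M0 = (-0.0855, +0.0855, 0)
  M1 = (+0.0855, +0.0855, 0)
  M2 = (+0.0855, -0.0855, 0)
  M3 = (-0.0855, -0.0855, 0)
rvec = (0.0466, -0.7192, 0.1662), |rvec| = θ = 0.73962 rad = 42.377°
Rodrigues: sinθ=0.67401, 1−cosθ=0.26128; R = I + sinθ·[k]× + (1−cosθ)·[k]×²:
    [+0.73976 -0.16746 -0.65170]
    [+0.13545 +0.98577 -0.09956]
    [+0.65910 -0.01462 +0.75192]
t = (-0.1632, -0.1095, 0.5947) m
M0: Pc = R·M0+t = (-0.24077, -0.03680, +0.53710); u = 440.1·(-0.24077)/0.53710 + 318.2 = 120.9138, v = 535.7·(-0.03680)/0.53710 + 235.5 = 198.7981
M1: Pc = R·M1+t = (-0.11427, -0.01364, +0.64980); u = 440.1·(-0.11427)/0.64980 + 318.2 = 240.8078, v = 535.7·(-0.01364)/0.64980 + 235.5 = 224.2586
M2: Pc = R·M2+t = (-0.08563, -0.18220, +0.65230); u = 440.1·(-0.08563)/0.65230 + 318.2 = 260.4250, v = 535.7·(-0.18220)/0.65230 + 235.5 = 85.8674
M3: Pc = R·M3+t = (-0.21213, -0.20536, +0.53960); u = 440.1·(-0.21213)/0.53960 + 318.2 = 145.1840, v = 535.7·(-0.20536)/0.53960 + 235.5 = 31.6192

c0=(120.91, 198.80) c1=(240.81, 224.26) c2=(260.42, 85.87) c3=(145.18, 31.62)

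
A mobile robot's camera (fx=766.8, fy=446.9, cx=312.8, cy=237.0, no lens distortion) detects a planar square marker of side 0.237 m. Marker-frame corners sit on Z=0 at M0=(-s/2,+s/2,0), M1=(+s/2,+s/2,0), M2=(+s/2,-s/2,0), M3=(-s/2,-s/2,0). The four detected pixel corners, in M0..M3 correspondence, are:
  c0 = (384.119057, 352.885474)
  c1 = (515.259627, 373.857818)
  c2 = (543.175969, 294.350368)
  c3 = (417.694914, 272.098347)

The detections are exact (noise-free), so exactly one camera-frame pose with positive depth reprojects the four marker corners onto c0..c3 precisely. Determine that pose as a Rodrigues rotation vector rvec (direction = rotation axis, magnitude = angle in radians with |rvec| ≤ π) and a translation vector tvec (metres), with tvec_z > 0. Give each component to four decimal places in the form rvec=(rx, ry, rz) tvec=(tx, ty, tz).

rvec=(-0.1876, -0.1739, 0.2837) tvec=(0.2599, 0.2491, 1.2991)

Intrinsics K: fx=766.8, fy=446.9, cx=312.8, cy=237.0
Marker side s = 0.237 m; corners in marker frame (Z=0):
  M0 = (-0.1185, +0.1185, 0)
  M1 = (+0.1185, +0.1185, 0)
  M2 = (+0.1185, -0.1185, 0)
  M3 = (-0.1185, -0.1185, 0)
Detected image corners:
  c0 = (384.119057, 352.885474) px
  c1 = (515.259627, 373.857818) px
  c2 = (543.175969, 294.350368) px
  c3 = (417.694914, 272.098347) px
Planar DLT: solve 8×8 A·h = b for H (H[2,2]=1):
  H  [+592.52215 -203.82137 +466.19269]
  H  [+126.94030 +286.52435 +322.68126]
  H  [+0.11042 -0.15965 +1.00000]
B = K⁻¹H; ‖b₁‖=0.769774, ‖b₂‖=0.769774; λ = 2/(‖b₁‖+‖b₂‖) = 1.299083, sign → tz>0 ⇒ λ=+1.299083
r₁ = λ·B[:,0] = (+0.94531,+0.29293,+0.14344); r₂ = λ·B[:,1] = (-0.26070,+0.94288,-0.20740)
r₃ = r₁×r₂ = (-0.19600,+0.15866,+0.96768); SVD([r₁ r₂ r₃]) → R = UVᵀ:
  R  [+0.94531 -0.26070 -0.19600]
  R  [+0.29293 +0.94288 +0.15866]
  R  [+0.14344 -0.20740 +0.96768]
t = (+0.25987, +0.24906, +1.29908) m
tr R = 2.855874; θ = arccos((tr R − 1)/2) = 0.381957 rad = 21.885°
axis k = ((R−Rᵀ)₃₂, (R−Rᵀ)₁₃, (R−Rᵀ)₂₁) / (2 sinθ) = (-0.491042, -0.455346, +0.742656)
rvec = θ·k = (-0.187557, -0.173923, +0.283662)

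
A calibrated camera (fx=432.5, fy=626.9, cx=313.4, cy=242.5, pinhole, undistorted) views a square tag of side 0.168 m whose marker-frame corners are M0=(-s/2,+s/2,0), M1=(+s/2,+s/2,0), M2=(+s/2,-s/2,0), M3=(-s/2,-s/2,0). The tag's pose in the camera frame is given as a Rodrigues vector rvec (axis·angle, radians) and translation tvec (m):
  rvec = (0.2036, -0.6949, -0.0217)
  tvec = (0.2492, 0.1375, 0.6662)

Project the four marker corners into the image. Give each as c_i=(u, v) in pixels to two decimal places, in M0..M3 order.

Intrinsics K: fx=432.5, fy=626.9, cx=313.4, cy=242.5
Marker side s = 0.168 m; corners in marker frame (Z=0):
  M0 = (-0.0840, +0.0840, 0)
  M1 = (+0.0840, +0.0840, 0)
  M2 = (+0.0840, -0.0840, 0)
  M3 = (-0.0840, -0.0840, 0)
rvec = (0.2036, -0.6949, -0.0217), |rvec| = θ = 0.72444 rad = 41.507°
Rodrigues: sinθ=0.66271, 1−cosθ=0.25113; R = I + sinθ·[k]× + (1−cosθ)·[k]×²:
    [+0.76871 -0.04785 -0.63781]
    [-0.08755 +0.97994 -0.17904]
    [+0.63358 +0.19347 +0.74910]
t = (0.2492, 0.1375, 0.6662) m
M0: Pc = R·M0+t = (+0.18061, +0.22717, +0.62923); u = 432.5·(+0.18061)/0.62923 + 313.4 = 437.5412, v = 626.9·(+0.22717)/0.62923 + 242.5 = 468.8278
M1: Pc = R·M1+t = (+0.30975, +0.21246, +0.73567); u = 432.5·(+0.30975)/0.73567 + 313.4 = 495.5026, v = 626.9·(+0.21246)/0.73567 + 242.5 = 423.5474
M2: Pc = R·M2+t = (+0.31779, +0.04783, +0.70317); u = 432.5·(+0.31779)/0.70317 + 313.4 = 508.8644, v = 626.9·(+0.04783)/0.70317 + 242.5 = 285.1428
M3: Pc = R·M3+t = (+0.18865, +0.06254, +0.59673); u = 432.5·(+0.18865)/0.59673 + 313.4 = 450.1293, v = 626.9·(+0.06254)/0.59673 + 242.5 = 308.2016

c0=(437.54, 468.83) c1=(495.50, 423.55) c2=(508.86, 285.14) c3=(450.13, 308.20)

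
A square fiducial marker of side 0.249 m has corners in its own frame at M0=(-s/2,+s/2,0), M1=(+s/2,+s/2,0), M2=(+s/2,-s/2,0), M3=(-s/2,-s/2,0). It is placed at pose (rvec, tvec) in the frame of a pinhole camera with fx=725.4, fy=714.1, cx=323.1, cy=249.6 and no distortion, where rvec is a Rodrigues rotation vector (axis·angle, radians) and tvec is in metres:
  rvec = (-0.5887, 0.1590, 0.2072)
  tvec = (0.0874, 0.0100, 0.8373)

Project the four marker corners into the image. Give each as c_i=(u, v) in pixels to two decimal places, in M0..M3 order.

c0=(266.04, 332.65) c1=(496.50, 373.70) c2=(519.33, 190.50) c3=(320.51, 165.47)

Intrinsics K: fx=725.4, fy=714.1, cx=323.1, cy=249.6
Marker side s = 0.249 m; corners in marker frame (Z=0):
  M0 = (-0.1245, +0.1245, 0)
  M1 = (+0.1245, +0.1245, 0)
  M2 = (+0.1245, -0.1245, 0)
  M3 = (-0.1245, -0.1245, 0)
rvec = (-0.5887, 0.1590, 0.2072), |rvec| = θ = 0.64403 rad = 36.900°
Rodrigues: sinθ=0.60043, 1−cosθ=0.20032; R = I + sinθ·[k]× + (1−cosθ)·[k]×²:
    [+0.96706 -0.23838 +0.08932]
    [+0.14796 +0.81189 +0.56475]
    [-0.20714 -0.53293 +0.82041]
t = (0.0874, 0.0100, 0.8373) m
M0: Pc = R·M0+t = (-0.06268, +0.09266, +0.79674); u = 725.4·(-0.06268)/0.79674 + 323.1 = 266.0356, v = 714.1·(+0.09266)/0.79674 + 249.6 = 332.6479
M1: Pc = R·M1+t = (+0.17812, +0.12950, +0.74516); u = 725.4·(+0.17812)/0.74516 + 323.1 = 496.4970, v = 714.1·(+0.12950)/0.74516 + 249.6 = 373.7037
M2: Pc = R·M2+t = (+0.23748, -0.07266, +0.87786); u = 725.4·(+0.23748)/0.87786 + 323.1 = 519.3333, v = 714.1·(-0.07266)/0.87786 + 249.6 = 190.4954
M3: Pc = R·M3+t = (-0.00332, -0.10950, +0.92944); u = 725.4·(-0.00332)/0.92944 + 323.1 = 320.5083, v = 714.1·(-0.10950)/0.92944 + 249.6 = 165.4684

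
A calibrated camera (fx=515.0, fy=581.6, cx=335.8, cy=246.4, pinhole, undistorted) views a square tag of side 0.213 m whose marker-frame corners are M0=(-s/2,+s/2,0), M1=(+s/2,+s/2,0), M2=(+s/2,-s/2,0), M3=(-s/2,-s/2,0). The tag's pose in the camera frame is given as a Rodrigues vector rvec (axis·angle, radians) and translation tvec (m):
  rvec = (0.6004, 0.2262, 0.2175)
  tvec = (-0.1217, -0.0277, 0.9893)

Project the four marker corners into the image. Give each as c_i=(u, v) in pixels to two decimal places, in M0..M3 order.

c0=(221.06, 262.49) c1=(318.53, 294.87) c2=(332.54, 192.25) c3=(221.86, 159.03)

Intrinsics K: fx=515.0, fy=581.6, cx=335.8, cy=246.4
Marker side s = 0.213 m; corners in marker frame (Z=0):
  M0 = (-0.1065, +0.1065, 0)
  M1 = (+0.1065, +0.1065, 0)
  M2 = (+0.1065, -0.1065, 0)
  M3 = (-0.1065, -0.1065, 0)
rvec = (0.6004, 0.2262, 0.2175), |rvec| = θ = 0.67746 rad = 38.816°
Rodrigues: sinθ=0.62682, 1−cosθ=0.22083; R = I + sinθ·[k]× + (1−cosθ)·[k]×²:
    [+0.95262 -0.13589 +0.27212]
    [+0.26659 +0.80379 -0.53184]
    [-0.14646 +0.57919 +0.80193]
t = (-0.1217, -0.0277, 0.9893) m
M0: Pc = R·M0+t = (-0.23763, +0.02951, +1.06658); u = 515.0·(-0.23763)/1.06658 + 335.8 = 221.0618, v = 581.6·(+0.02951)/1.06658 + 246.4 = 262.4925
M1: Pc = R·M1+t = (-0.03472, +0.08629, +1.03539); u = 515.0·(-0.03472)/1.03539 + 335.8 = 318.5309, v = 581.6·(+0.08629)/1.03539 + 246.4 = 294.8738
M2: Pc = R·M2+t = (-0.00577, -0.08491, +0.91202); u = 515.0·(-0.00577)/0.91202 + 335.8 = 332.5398, v = 581.6·(-0.08491)/0.91202 + 246.4 = 192.2513
M3: Pc = R·M3+t = (-0.20868, -0.14169, +0.94321); u = 515.0·(-0.20868)/0.94321 + 335.8 = 221.8589, v = 581.6·(-0.14169)/0.94321 + 246.4 = 159.0288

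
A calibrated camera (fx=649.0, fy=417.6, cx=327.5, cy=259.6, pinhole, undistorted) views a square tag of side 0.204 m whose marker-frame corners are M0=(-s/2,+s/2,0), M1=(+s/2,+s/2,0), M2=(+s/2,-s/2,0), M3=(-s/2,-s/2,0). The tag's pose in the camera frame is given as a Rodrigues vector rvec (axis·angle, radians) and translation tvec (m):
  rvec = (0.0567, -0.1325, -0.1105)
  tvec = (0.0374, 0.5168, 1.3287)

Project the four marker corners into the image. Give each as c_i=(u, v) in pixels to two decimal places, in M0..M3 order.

c0=(301.85, 458.47) c1=(399.08, 447.42) c2=(389.25, 385.94) c3=(290.86, 395.87)

Intrinsics K: fx=649.0, fy=417.6, cx=327.5, cy=259.6
Marker side s = 0.204 m; corners in marker frame (Z=0):
  M0 = (-0.1020, +0.1020, 0)
  M1 = (+0.1020, +0.1020, 0)
  M2 = (+0.1020, -0.1020, 0)
  M3 = (-0.1020, -0.1020, 0)
rvec = (0.0567, -0.1325, -0.1105), |rvec| = θ = 0.18161 rad = 10.405°
Rodrigues: sinθ=0.18061, 1−cosθ=0.01645; R = I + sinθ·[k]× + (1−cosθ)·[k]×²:
    [+0.98516 +0.10615 -0.13490]
    [-0.11364 +0.99231 -0.04909]
    [+0.12865 +0.06369 +0.98964]
t = (0.0374, 0.5168, 1.3287) m
M0: Pc = R·M0+t = (-0.05226, +0.62961, +1.32207); u = 649.0·(-0.05226)/1.32207 + 327.5 = 301.8463, v = 417.6·(+0.62961)/1.32207 + 259.6 = 458.4722
M1: Pc = R·M1+t = (+0.14871, +0.60642, +1.34832); u = 649.0·(+0.14871)/1.34832 + 327.5 = 399.0816, v = 417.6·(+0.60642)/1.34832 + 259.6 = 447.4212
M2: Pc = R·M2+t = (+0.12706, +0.40399, +1.33533); u = 649.0·(+0.12706)/1.33533 + 327.5 = 389.2537, v = 417.6·(+0.40399)/1.33533 + 259.6 = 385.9419
M3: Pc = R·M3+t = (-0.07391, +0.42718, +1.30908); u = 649.0·(-0.07391)/1.30908 + 327.5 = 290.8563, v = 417.6·(+0.42718)/1.30908 + 259.6 = 395.8700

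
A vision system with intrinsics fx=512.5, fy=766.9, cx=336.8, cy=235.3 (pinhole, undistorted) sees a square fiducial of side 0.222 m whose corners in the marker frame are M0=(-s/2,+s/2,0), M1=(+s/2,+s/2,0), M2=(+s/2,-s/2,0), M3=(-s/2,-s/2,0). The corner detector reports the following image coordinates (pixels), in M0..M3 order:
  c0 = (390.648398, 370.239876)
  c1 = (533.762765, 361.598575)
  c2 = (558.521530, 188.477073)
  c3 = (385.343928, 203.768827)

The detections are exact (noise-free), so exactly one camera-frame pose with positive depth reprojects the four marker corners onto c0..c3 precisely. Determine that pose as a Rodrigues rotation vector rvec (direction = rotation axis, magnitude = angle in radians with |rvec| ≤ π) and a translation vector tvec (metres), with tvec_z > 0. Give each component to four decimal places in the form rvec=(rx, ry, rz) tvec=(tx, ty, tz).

rvec=(0.6820, 0.0638, -0.0830) tvec=(0.1855, 0.0518, 0.7380)

Intrinsics K: fx=512.5, fy=766.9, cx=336.8, cy=235.3
Marker side s = 0.222 m; corners in marker frame (Z=0):
  M0 = (-0.1110, +0.1110, 0)
  M1 = (+0.1110, +0.1110, 0)
  M2 = (+0.1110, -0.1110, 0)
  M3 = (-0.1110, -0.1110, 0)
Detected image corners:
  c0 = (390.648398, 370.239876) px
  c1 = (533.762765, 361.598575) px
  c2 = (558.521530, 188.477073) px
  c3 = (385.343928, 203.768827) px
Planar DLT: solve 8×8 A·h = b for H (H[2,2]=1):
  H  [+651.53361 +353.66100 +465.58746]
  H  [-85.25469 +1003.27667 +289.10042]
  H  [-0.11659 +0.84913 +1.00000]
B = K⁻¹H; ‖b₁‖=1.355034, ‖b₂‖=1.355034; λ = 2/(‖b₁‖+‖b₂‖) = 0.737989, sign → tz>0 ⇒ λ=+0.737989
r₁ = λ·B[:,0] = (+0.99474,-0.05564,-0.08604); r₂ = λ·B[:,1] = (+0.09745,+0.77319,+0.62665)
r₃ = r₁×r₂ = (+0.03166,-0.63173,+0.77454); SVD([r₁ r₂ r₃]) → R = UVᵀ:
  R  [+0.99474 +0.09745 +0.03166]
  R  [-0.05564 +0.77319 -0.63173]
  R  [-0.08604 +0.62665 +0.77454]
t = (+0.18545, +0.05177, +0.73799) m
tr R = 2.542464; θ = arccos((tr R − 1)/2) = 0.690022 rad = 39.535°
axis k = ((R−Rᵀ)₃₂, (R−Rᵀ)₁₃, (R−Rᵀ)₂₁) / (2 sinθ) = (+0.988430, +0.092448, -0.120251)
rvec = θ·k = (+0.682038, +0.063791, -0.082976)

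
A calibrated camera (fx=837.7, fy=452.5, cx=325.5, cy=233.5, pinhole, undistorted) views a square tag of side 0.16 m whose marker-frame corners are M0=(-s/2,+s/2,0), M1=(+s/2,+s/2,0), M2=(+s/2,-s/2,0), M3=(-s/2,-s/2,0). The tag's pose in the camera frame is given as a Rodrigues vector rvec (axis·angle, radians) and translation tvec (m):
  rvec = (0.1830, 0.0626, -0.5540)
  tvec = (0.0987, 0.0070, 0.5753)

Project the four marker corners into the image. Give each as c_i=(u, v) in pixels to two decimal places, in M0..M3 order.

c0=(428.09, 320.86) c1=(627.66, 258.81) c2=(513.48, 150.91) c3=(308.67, 218.94)

Intrinsics K: fx=837.7, fy=452.5, cx=325.5, cy=233.5
Marker side s = 0.16 m; corners in marker frame (Z=0):
  M0 = (-0.0800, +0.0800, 0)
  M1 = (+0.0800, +0.0800, 0)
  M2 = (+0.0800, -0.0800, 0)
  M3 = (-0.0800, -0.0800, 0)
rvec = (0.1830, 0.0626, -0.5540), |rvec| = θ = 0.58679 rad = 33.621°
Rodrigues: sinθ=0.55369, 1−cosθ=0.16728; R = I + sinθ·[k]× + (1−cosθ)·[k]×²:
    [+0.84899 +0.52832 +0.00982]
    [-0.51718 +0.83463 -0.18953]
    [-0.10832 +0.15583 +0.98183]
t = (0.0987, 0.0070, 0.5753) m
M0: Pc = R·M0+t = (+0.07305, +0.11514, +0.59643); u = 837.7·(+0.07305)/0.59643 + 325.5 = 428.0944, v = 452.5·(+0.11514)/0.59643 + 233.5 = 320.8579
M1: Pc = R·M1+t = (+0.20888, +0.03240, +0.57910); u = 837.7·(+0.20888)/0.57910 + 325.5 = 627.6627, v = 452.5·(+0.03240)/0.57910 + 233.5 = 258.8131
M2: Pc = R·M2+t = (+0.12435, -0.10114, +0.55417); u = 837.7·(+0.12435)/0.55417 + 325.5 = 513.4780, v = 452.5·(-0.10114)/0.55417 + 233.5 = 150.9112
M3: Pc = R·M3+t = (-0.01148, -0.01840, +0.57150); u = 837.7·(-0.01148)/0.57150 + 325.5 = 308.6660, v = 452.5·(-0.01840)/0.57150 + 233.5 = 218.9351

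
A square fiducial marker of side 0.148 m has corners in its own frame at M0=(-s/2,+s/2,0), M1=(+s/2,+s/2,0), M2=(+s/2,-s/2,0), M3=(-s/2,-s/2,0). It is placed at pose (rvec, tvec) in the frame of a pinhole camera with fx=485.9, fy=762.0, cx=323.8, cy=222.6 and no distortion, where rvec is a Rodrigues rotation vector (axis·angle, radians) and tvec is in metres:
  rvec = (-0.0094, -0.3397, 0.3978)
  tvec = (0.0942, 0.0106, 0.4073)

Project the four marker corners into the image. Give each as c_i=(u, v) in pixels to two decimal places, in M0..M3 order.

Intrinsics K: fx=485.9, fy=762.0, cx=323.8, cy=222.6
Marker side s = 0.148 m; corners in marker frame (Z=0):
  M0 = (-0.0740, +0.0740, 0)
  M1 = (+0.0740, +0.0740, 0)
  M2 = (+0.0740, -0.0740, 0)
  M3 = (-0.0740, -0.0740, 0)
rvec = (-0.0094, -0.3397, 0.3978), |rvec| = θ = 0.52319 rad = 29.977°
Rodrigues: sinθ=0.49965, 1−cosθ=0.13377; R = I + sinθ·[k]× + (1−cosθ)·[k]×²:
    [+0.86627 -0.37834 -0.32624]
    [+0.38146 +0.92262 -0.05706]
    [+0.32259 -0.07502 +0.94356]
t = (0.0942, 0.0106, 0.4073) m
M0: Pc = R·M0+t = (+0.00210, +0.05065, +0.37788); u = 485.9·(+0.00210)/0.37788 + 323.8 = 326.4988, v = 762.0·(+0.05065)/0.37788 + 222.6 = 324.7293
M1: Pc = R·M1+t = (+0.13031, +0.10710, +0.42562); u = 485.9·(+0.13031)/0.42562 + 323.8 = 472.5623, v = 762.0·(+0.10710)/0.42562 + 222.6 = 414.3479
M2: Pc = R·M2+t = (+0.18630, -0.02945, +0.43672); u = 485.9·(+0.18630)/0.43672 + 323.8 = 531.0797, v = 762.0·(-0.02945)/0.43672 + 222.6 = 171.2220
M3: Pc = R·M3+t = (+0.05809, -0.08590, +0.38898); u = 485.9·(+0.05809)/0.38898 + 323.8 = 396.3676, v = 762.0·(-0.08590)/0.38898 + 222.6 = 54.3204

c0=(326.50, 324.73) c1=(472.56, 414.35) c2=(531.08, 171.22) c3=(396.37, 54.32)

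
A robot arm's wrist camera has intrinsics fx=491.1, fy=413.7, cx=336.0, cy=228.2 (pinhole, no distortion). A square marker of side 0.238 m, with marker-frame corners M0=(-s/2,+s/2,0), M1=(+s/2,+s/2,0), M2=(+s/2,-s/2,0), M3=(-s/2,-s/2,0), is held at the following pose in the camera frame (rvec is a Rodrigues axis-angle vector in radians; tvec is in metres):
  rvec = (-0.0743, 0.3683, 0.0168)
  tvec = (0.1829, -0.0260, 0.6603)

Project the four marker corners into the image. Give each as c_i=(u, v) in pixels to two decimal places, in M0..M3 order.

c0=(384.29, 283.16) c1=(570.08, 291.36) c2=(569.48, 132.78) c3=(388.08, 143.88)

Intrinsics K: fx=491.1, fy=413.7, cx=336.0, cy=228.2
Marker side s = 0.238 m; corners in marker frame (Z=0):
  M0 = (-0.1190, +0.1190, 0)
  M1 = (+0.1190, +0.1190, 0)
  M2 = (+0.1190, -0.1190, 0)
  M3 = (-0.1190, -0.1190, 0)
rvec = (-0.0743, 0.3683, 0.0168), |rvec| = θ = 0.37610 rad = 21.549°
Rodrigues: sinθ=0.36729, 1−cosθ=0.06989; R = I + sinθ·[k]× + (1−cosθ)·[k]×²:
    [+0.93283 -0.02993 +0.35906]
    [+0.00288 +0.99713 +0.07562]
    [-0.36030 -0.06950 +0.93025]
t = (0.1829, -0.0260, 0.6603) m
M0: Pc = R·M0+t = (+0.06833, +0.09232, +0.69490); u = 491.1·(+0.06833)/0.69490 + 336.0 = 384.2908, v = 413.7·(+0.09232)/0.69490 + 228.2 = 283.1585
M1: Pc = R·M1+t = (+0.29035, +0.09300, +0.60915); u = 491.1·(+0.29035)/0.60915 + 336.0 = 570.0768, v = 413.7·(+0.09300)/0.60915 + 228.2 = 291.3613
M2: Pc = R·M2+t = (+0.29747, -0.14432, +0.62570); u = 491.1·(+0.29747)/0.62570 + 336.0 = 569.4791, v = 413.7·(-0.14432)/0.62570 + 228.2 = 132.7809
M3: Pc = R·M3+t = (+0.07545, -0.14500, +0.71145); u = 491.1·(+0.07545)/0.71145 + 336.0 = 388.0849, v = 413.7·(-0.14500)/0.71145 + 228.2 = 143.8825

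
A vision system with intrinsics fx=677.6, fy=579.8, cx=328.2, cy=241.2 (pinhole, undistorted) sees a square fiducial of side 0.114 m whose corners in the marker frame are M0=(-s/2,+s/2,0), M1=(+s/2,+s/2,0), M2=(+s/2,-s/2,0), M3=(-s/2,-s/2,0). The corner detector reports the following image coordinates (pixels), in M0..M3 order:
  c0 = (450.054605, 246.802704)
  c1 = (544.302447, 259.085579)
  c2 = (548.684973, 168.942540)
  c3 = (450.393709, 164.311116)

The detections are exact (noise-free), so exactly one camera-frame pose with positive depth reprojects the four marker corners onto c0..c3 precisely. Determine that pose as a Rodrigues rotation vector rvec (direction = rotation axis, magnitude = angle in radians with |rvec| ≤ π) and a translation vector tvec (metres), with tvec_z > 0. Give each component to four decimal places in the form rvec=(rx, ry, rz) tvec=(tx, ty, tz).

Intrinsics K: fx=677.6, fy=579.8, cx=328.2, cy=241.2
Marker side s = 0.114 m; corners in marker frame (Z=0):
  M0 = (-0.0570, +0.0570, 0)
  M1 = (+0.0570, +0.0570, 0)
  M2 = (+0.0570, -0.0570, 0)
  M3 = (-0.0570, -0.0570, 0)
Detected image corners:
  c0 = (450.054605, 246.802704) px
  c1 = (544.302447, 259.085579) px
  c2 = (548.684973, 168.942540) px
  c3 = (450.393709, 164.311116) px
Planar DLT: solve 8×8 A·h = b for H (H[2,2]=1):
  H  [+439.58940 +153.80190 +496.10838]
  H  [-95.43493 +828.73208 +210.44722]
  H  [-0.81172 +0.34852 +1.00000]
B = K⁻¹H; ‖b₁‖=1.332072, ‖b₂‖=1.332072; λ = 2/(‖b₁‖+‖b₂‖) = 0.750710, sign → tz>0 ⇒ λ=+0.750710
r₁ = λ·B[:,0] = (+0.78217,+0.12993,-0.60937); r₂ = λ·B[:,1] = (+0.04367,+0.96418,+0.26164)
r₃ = r₁×r₂ = (+0.62153,-0.23126,+0.74848); SVD([r₁ r₂ r₃]) → R = UVᵀ:
  R  [+0.78217 +0.04367 +0.62153]
  R  [+0.12993 +0.96418 -0.23126]
  R  [-0.60937 +0.26164 +0.74848]
t = (+0.18602, -0.03982, +0.75071) m
tr R = 2.494823; θ = arccos((tr R − 1)/2) = 0.726639 rad = 41.633°
axis k = ((R−Rᵀ)₃₂, (R−Rᵀ)₁₃, (R−Rᵀ)₂₁) / (2 sinθ) = (+0.370957, +0.926378, +0.064923)
rvec = θ·k = (+0.269552, +0.673142, +0.047175)

rvec=(0.2696, 0.6731, 0.0472) tvec=(0.1860, -0.0398, 0.7507)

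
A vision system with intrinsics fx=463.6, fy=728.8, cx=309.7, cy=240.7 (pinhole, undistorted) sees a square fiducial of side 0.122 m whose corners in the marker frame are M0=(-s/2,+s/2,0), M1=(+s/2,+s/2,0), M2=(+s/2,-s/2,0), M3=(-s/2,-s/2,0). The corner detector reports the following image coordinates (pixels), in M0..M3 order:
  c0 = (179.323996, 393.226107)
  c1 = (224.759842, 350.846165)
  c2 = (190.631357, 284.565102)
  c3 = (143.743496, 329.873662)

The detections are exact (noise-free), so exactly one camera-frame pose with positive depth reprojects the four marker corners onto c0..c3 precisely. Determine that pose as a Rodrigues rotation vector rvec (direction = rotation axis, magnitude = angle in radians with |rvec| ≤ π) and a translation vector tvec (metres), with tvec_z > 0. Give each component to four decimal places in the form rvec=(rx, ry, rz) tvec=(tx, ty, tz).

rvec=(0.3923, 0.0265, -0.5572) tvec=(-0.2692, 0.1369, 0.9994)

Intrinsics K: fx=463.6, fy=728.8, cx=309.7, cy=240.7
Marker side s = 0.122 m; corners in marker frame (Z=0):
  M0 = (-0.0610, +0.0610, 0)
  M1 = (+0.0610, +0.0610, 0)
  M2 = (+0.0610, -0.0610, 0)
  M3 = (-0.0610, -0.0610, 0)
Detected image corners:
  c0 = (179.323996, 393.226107) px
  c1 = (224.759842, 350.846165) px
  c2 = (190.631357, 284.565102) px
  c3 = (143.743496, 329.873662) px
Planar DLT: solve 8×8 A·h = b for H (H[2,2]=1):
  H  [+354.30134 +351.41819 +184.81025]
  H  [-403.16990 +652.01593 +340.50451]
  H  [-0.12970 +0.35576 +1.00000]
B = K⁻¹H; ‖b₁‖=1.000649, ‖b₂‖=1.000649; λ = 2/(‖b₁‖+‖b₂‖) = 0.999352, sign → tz>0 ⇒ λ=+0.999352
r₁ = λ·B[:,0] = (+0.85033,-0.51003,-0.12962); r₂ = λ·B[:,1] = (+0.52002,+0.77664,+0.35553)
r₃ = r₁×r₂ = (-0.08066,-0.36972,+0.92563); SVD([r₁ r₂ r₃]) → R = UVᵀ:
  R  [+0.85033 +0.52002 -0.08066]
  R  [-0.51003 +0.77664 -0.36972]
  R  [-0.12962 +0.35553 +0.92563]
t = (-0.26922, +0.13685, +0.99935) m
tr R = 2.552611; θ = arccos((tr R − 1)/2) = 0.682013 rad = 39.076°
axis k = ((R−Rᵀ)₃₂, (R−Rᵀ)₁₃, (R−Rᵀ)₂₁) / (2 sinθ) = (+0.575273, +0.038834, -0.817039)
rvec = θ·k = (+0.392343, +0.026486, -0.557231)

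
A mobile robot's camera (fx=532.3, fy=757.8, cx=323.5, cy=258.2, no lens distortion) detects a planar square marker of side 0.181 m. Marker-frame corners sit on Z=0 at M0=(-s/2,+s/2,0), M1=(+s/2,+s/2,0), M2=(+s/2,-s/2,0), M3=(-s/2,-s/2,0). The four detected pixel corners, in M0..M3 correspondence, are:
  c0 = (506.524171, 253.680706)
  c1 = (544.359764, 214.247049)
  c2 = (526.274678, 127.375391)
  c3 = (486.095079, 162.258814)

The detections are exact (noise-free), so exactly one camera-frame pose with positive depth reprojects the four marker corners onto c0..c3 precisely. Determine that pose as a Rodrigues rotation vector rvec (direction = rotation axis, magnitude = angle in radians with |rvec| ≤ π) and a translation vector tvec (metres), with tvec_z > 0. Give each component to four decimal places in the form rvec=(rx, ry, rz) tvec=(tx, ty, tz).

Intrinsics K: fx=532.3, fy=757.8, cx=323.5, cy=258.2
Marker side s = 0.181 m; corners in marker frame (Z=0):
  M0 = (-0.0905, +0.0905, 0)
  M1 = (+0.0905, +0.0905, 0)
  M2 = (+0.0905, -0.0905, 0)
  M3 = (-0.0905, -0.0905, 0)
Detected image corners:
  c0 = (506.524171, 253.680706) px
  c1 = (544.359764, 214.247049) px
  c2 = (526.274678, 127.375391) px
  c3 = (486.095079, 162.258814) px
Planar DLT: solve 8×8 A·h = b for H (H[2,2]=1):
  H  [+395.25192 +188.65607 +516.56812]
  H  [-139.44826 +522.40654 +189.44921]
  H  [+0.34864 +0.15988 +1.00000]
B = K⁻¹H; ‖b₁‖=0.703445, ‖b₂‖=0.703445; λ = 2/(‖b₁‖+‖b₂‖) = 1.421574, sign → tz>0 ⇒ λ=+1.421574
r₁ = λ·B[:,0] = (+0.75436,-0.43046,+0.49562); r₂ = λ·B[:,1] = (+0.36570,+0.90255,+0.22728)
r₃ = r₁×r₂ = (-0.54516,+0.00980,+0.83827); SVD([r₁ r₂ r₃]) → R = UVᵀ:
  R  [+0.75436 +0.36570 -0.54516]
  R  [-0.43046 +0.90255 +0.00980]
  R  [+0.49562 +0.22728 +0.83827]
t = (+0.51561, -0.12897, +1.42157) m
tr R = 2.495192; θ = arccos((tr R − 1)/2) = 0.726361 rad = 41.617°
axis k = ((R−Rᵀ)₃₂, (R−Rᵀ)₁₃, (R−Rᵀ)₂₁) / (2 sinθ) = (+0.163728, -0.783538, -0.599384)
rvec = θ·k = (+0.118926, -0.569132, -0.435369)

rvec=(0.1189, -0.5691, -0.4354) tvec=(0.5156, -0.1290, 1.4216)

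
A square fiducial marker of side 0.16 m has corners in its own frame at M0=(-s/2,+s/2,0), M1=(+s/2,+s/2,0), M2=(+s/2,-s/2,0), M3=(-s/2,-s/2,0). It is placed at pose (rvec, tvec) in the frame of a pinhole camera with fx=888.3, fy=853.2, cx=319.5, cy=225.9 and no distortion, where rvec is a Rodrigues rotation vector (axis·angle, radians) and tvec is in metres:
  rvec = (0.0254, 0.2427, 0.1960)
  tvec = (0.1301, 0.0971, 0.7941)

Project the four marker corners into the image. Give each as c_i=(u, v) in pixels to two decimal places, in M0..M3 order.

c0=(361.67, 392.89) c1=(537.34, 435.31) c2=(574.50, 263.86) c3=(395.41, 229.04)

Intrinsics K: fx=888.3, fy=853.2, cx=319.5, cy=225.9
Marker side s = 0.16 m; corners in marker frame (Z=0):
  M0 = (-0.0800, +0.0800, 0)
  M1 = (+0.0800, +0.0800, 0)
  M2 = (+0.0800, -0.0800, 0)
  M3 = (-0.0800, -0.0800, 0)
rvec = (0.0254, 0.2427, 0.1960), |rvec| = θ = 0.31299 rad = 17.933°
Rodrigues: sinθ=0.30791, 1−cosθ=0.04858; R = I + sinθ·[k]× + (1−cosθ)·[k]×²:
    [+0.95174 -0.18976 +0.24123]
    [+0.19587 +0.98063 -0.00140]
    [-0.23629 +0.04858 +0.97047]
t = (0.1301, 0.0971, 0.7941) m
M0: Pc = R·M0+t = (+0.03878, +0.15988, +0.81689); u = 888.3·(+0.03878)/0.81689 + 319.5 = 361.6705, v = 853.2·(+0.15988)/0.81689 + 225.9 = 392.8871
M1: Pc = R·M1+t = (+0.19106, +0.19122, +0.77908); u = 888.3·(+0.19106)/0.77908 + 319.5 = 537.3420, v = 853.2·(+0.19122)/0.77908 + 225.9 = 435.3115
M2: Pc = R·M2+t = (+0.22142, +0.03432, +0.77131); u = 888.3·(+0.22142)/0.77131 + 319.5 = 574.5036, v = 853.2·(+0.03432)/0.77131 + 225.9 = 263.8632
M3: Pc = R·M3+t = (+0.06914, +0.00298, +0.80912); u = 888.3·(+0.06914)/0.80912 + 319.5 = 395.4082, v = 853.2·(+0.00298)/0.80912 + 225.9 = 229.0423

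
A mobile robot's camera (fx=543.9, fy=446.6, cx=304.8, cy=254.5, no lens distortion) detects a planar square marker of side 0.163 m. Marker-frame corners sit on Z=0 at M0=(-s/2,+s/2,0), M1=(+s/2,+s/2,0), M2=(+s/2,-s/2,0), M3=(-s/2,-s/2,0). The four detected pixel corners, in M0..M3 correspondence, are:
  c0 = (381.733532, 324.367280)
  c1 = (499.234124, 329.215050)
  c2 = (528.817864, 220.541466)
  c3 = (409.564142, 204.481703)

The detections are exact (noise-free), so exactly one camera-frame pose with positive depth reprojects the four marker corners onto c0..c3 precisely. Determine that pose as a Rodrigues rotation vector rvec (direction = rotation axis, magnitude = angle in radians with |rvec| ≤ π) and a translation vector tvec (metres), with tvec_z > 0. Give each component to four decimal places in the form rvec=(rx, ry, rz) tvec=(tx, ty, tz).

Intrinsics K: fx=543.9, fy=446.6, cx=304.8, cy=254.5
Marker side s = 0.163 m; corners in marker frame (Z=0):
  M0 = (-0.0815, +0.0815, 0)
  M1 = (+0.0815, +0.0815, 0)
  M2 = (+0.0815, -0.0815, 0)
  M3 = (-0.0815, -0.0815, 0)
Detected image corners:
  c0 = (381.733532, 324.367280) px
  c1 = (499.234124, 329.215050) px
  c2 = (528.817864, 220.541466) px
  c3 = (409.564142, 204.481703) px
Planar DLT: solve 8×8 A·h = b for H (H[2,2]=1):
  H  [+990.26725 -70.99420 +457.36766]
  H  [+220.07334 +761.94755 +270.97767]
  H  [+0.58071 +0.23168 +1.00000]
B = K⁻¹H; ‖b₁‖=1.612202, ‖b₂‖=1.612202; λ = 2/(‖b₁‖+‖b₂‖) = 0.620270, sign → tz>0 ⇒ λ=+0.620270
r₁ = λ·B[:,0] = (+0.92746,+0.10039,+0.36020); r₂ = λ·B[:,1] = (-0.16149,+0.97635,+0.14371)
r₃ = r₁×r₂ = (-0.33725,-0.19145,+0.92174); SVD([r₁ r₂ r₃]) → R = UVᵀ:
  R  [+0.92746 -0.16149 -0.33725]
  R  [+0.10039 +0.97635 -0.19145]
  R  [+0.36020 +0.14371 +0.92174]
t = (+0.17399, +0.02289, +0.62027) m
tr R = 2.825555; θ = arccos((tr R − 1)/2) = 0.420764 rad = 24.108°
axis k = ((R−Rᵀ)₃₂, (R−Rᵀ)₁₃, (R−Rᵀ)₂₁) / (2 sinθ) = (+0.410271, -0.853760, +0.320579)
rvec = θ·k = (+0.172627, -0.359231, +0.134888)

rvec=(0.1726, -0.3592, 0.1349) tvec=(0.1740, 0.0229, 0.6203)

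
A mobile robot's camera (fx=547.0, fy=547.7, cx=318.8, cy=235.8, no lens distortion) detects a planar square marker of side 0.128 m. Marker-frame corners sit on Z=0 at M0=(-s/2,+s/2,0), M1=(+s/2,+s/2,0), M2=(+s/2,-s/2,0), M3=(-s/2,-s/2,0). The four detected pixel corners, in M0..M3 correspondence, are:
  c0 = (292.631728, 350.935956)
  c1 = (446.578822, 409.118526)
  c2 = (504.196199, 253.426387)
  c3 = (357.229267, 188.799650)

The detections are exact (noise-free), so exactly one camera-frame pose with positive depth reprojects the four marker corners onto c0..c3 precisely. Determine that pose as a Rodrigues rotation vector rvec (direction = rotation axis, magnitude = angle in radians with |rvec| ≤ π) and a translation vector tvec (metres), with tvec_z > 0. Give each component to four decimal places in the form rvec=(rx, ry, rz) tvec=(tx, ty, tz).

Intrinsics K: fx=547.0, fy=547.7, cx=318.8, cy=235.8
Marker side s = 0.128 m; corners in marker frame (Z=0):
  M0 = (-0.0640, +0.0640, 0)
  M1 = (+0.0640, +0.0640, 0)
  M2 = (+0.0640, -0.0640, 0)
  M3 = (-0.0640, -0.0640, 0)
Detected image corners:
  c0 = (292.631728, 350.935956) px
  c1 = (446.578822, 409.118526) px
  c2 = (504.196199, 253.426387) px
  c3 = (357.229267, 188.799650) px
Planar DLT: solve 8×8 A·h = b for H (H[2,2]=1):
  H  [+1333.10947 -557.57111 +402.45535]
  H  [+598.73993 +1180.14645 +300.31851]
  H  [+0.39488 -0.20207 +1.00000]
B = K⁻¹H; ‖b₁‖=2.424660, ‖b₂‖=2.424660; λ = 2/(‖b₁‖+‖b₂‖) = 0.412429, sign → tz>0 ⇒ λ=+0.412429
r₁ = λ·B[:,0] = (+0.91022,+0.38075,+0.16286); r₂ = λ·B[:,1] = (-0.37183,+0.92455,-0.08334)
r₃ = r₁×r₂ = (-0.18230,+0.01530,+0.98312); SVD([r₁ r₂ r₃]) → R = UVᵀ:
  R  [+0.91022 -0.37183 -0.18230]
  R  [+0.38075 +0.92455 +0.01530]
  R  [+0.16286 -0.08334 +0.98312]
t = (+0.06307, +0.04858, +0.41243) m
tr R = 2.817900; θ = arccos((tr R − 1)/2) = 0.430038 rad = 24.639°
axis k = ((R−Rᵀ)₃₂, (R−Rᵀ)₁₃, (R−Rᵀ)₂₁) / (2 sinθ) = (-0.118296, -0.413963, +0.902574)
rvec = θ·k = (-0.050872, -0.178020, +0.388141)

rvec=(-0.0509, -0.1780, 0.3881) tvec=(0.0631, 0.0486, 0.4124)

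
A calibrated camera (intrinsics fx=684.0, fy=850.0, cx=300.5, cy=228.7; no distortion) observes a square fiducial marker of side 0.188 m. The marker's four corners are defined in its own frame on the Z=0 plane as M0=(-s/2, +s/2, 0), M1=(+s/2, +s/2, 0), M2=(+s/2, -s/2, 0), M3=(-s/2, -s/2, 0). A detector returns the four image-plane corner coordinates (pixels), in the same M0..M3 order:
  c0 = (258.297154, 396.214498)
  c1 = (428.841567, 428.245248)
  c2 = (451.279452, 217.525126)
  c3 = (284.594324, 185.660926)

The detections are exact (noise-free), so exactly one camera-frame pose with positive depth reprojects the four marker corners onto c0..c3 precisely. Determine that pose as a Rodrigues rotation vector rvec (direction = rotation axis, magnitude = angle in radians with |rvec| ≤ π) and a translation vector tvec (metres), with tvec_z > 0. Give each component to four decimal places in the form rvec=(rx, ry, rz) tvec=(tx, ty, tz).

Intrinsics K: fx=684.0, fy=850.0, cx=300.5, cy=228.7
Marker side s = 0.188 m; corners in marker frame (Z=0):
  M0 = (-0.0940, +0.0940, 0)
  M1 = (+0.0940, +0.0940, 0)
  M2 = (+0.0940, -0.0940, 0)
  M3 = (-0.0940, -0.0940, 0)
Detected image corners:
  c0 = (258.297154, 396.214498) px
  c1 = (428.841567, 428.245248) px
  c2 = (451.279452, 217.525126) px
  c3 = (284.594324, 185.660926) px
Planar DLT: solve 8×8 A·h = b for H (H[2,2]=1):
  H  [+901.73559 -172.19505 +356.00083]
  H  [+174.21091 +1083.66311 +305.74709]
  H  [+0.01395 -0.11973 +1.00000]
B = K⁻¹H; ‖b₁‖=1.327605, ‖b₂‖=1.327605; λ = 2/(‖b₁‖+‖b₂‖) = 0.753236, sign → tz>0 ⇒ λ=+0.753236
r₁ = λ·B[:,0] = (+0.98839,+0.15155,+0.01051); r₂ = λ·B[:,1] = (-0.15000,+0.98456,-0.09018)
r₃ = r₁×r₂ = (-0.02402,+0.08756,+0.99587); SVD([r₁ r₂ r₃]) → R = UVᵀ:
  R  [+0.98839 -0.15000 -0.02402]
  R  [+0.15155 +0.98456 +0.08756]
  R  [+0.01051 -0.09018 +0.99587]
t = (+0.06112, +0.06828, +0.75324) m
tr R = 2.968827; θ = arccos((tr R − 1)/2) = 0.176789 rad = 10.129°
axis k = ((R−Rᵀ)₃₂, (R−Rᵀ)₁₃, (R−Rᵀ)₂₁) / (2 sinθ) = (-0.505331, -0.098158, +0.857325)
rvec = θ·k = (-0.089337, -0.017353, +0.151566)

rvec=(-0.0893, -0.0174, 0.1516) tvec=(0.0611, 0.0683, 0.7532)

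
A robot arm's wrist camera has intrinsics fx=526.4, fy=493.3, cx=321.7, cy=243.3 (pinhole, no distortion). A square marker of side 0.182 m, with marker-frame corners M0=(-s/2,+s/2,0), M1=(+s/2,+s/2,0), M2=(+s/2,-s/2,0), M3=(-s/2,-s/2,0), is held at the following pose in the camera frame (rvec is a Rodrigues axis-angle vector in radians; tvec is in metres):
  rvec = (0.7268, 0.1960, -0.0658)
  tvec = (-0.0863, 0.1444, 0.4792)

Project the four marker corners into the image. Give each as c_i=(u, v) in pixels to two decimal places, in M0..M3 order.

Intrinsics K: fx=526.4, fy=493.3, cx=321.7, cy=243.3
Marker side s = 0.182 m; corners in marker frame (Z=0):
  M0 = (-0.0910, +0.0910, 0)
  M1 = (+0.0910, +0.0910, 0)
  M2 = (+0.0910, -0.0910, 0)
  M3 = (-0.0910, -0.0910, 0)
rvec = (0.7268, 0.1960, -0.0658), |rvec| = θ = 0.75563 rad = 43.295°
Rodrigues: sinθ=0.68575, 1−cosθ=0.27216; R = I + sinθ·[k]× + (1−cosθ)·[k]×²:
    [+0.97962 +0.12762 +0.15508]
    [+0.00819 +0.74615 -0.66573]
    [-0.20067 +0.65344 +0.72990]
t = (-0.0863, 0.1444, 0.4792) m
M0: Pc = R·M0+t = (-0.16383, +0.21155, +0.55692); u = 526.4·(-0.16383)/0.55692 + 321.7 = 166.8464, v = 493.3·(+0.21155)/0.55692 + 243.3 = 430.6863
M1: Pc = R·M1+t = (+0.01446, +0.21304, +0.52040); u = 526.4·(+0.01446)/0.52040 + 321.7 = 336.3256, v = 493.3·(+0.21304)/0.52040 + 243.3 = 445.2494
M2: Pc = R·M2+t = (-0.00877, +0.07725, +0.40148); u = 526.4·(-0.00877)/0.40148 + 321.7 = 310.2049, v = 493.3·(+0.07725)/0.40148 + 243.3 = 338.2127
M3: Pc = R·M3+t = (-0.18706, +0.07576, +0.43800); u = 526.4·(-0.18706)/0.43800 + 321.7 = 96.8867, v = 493.3·(+0.07576)/0.43800 + 243.3 = 328.6205

c0=(166.85, 430.69) c1=(336.33, 445.25) c2=(310.20, 338.21) c3=(96.89, 328.62)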